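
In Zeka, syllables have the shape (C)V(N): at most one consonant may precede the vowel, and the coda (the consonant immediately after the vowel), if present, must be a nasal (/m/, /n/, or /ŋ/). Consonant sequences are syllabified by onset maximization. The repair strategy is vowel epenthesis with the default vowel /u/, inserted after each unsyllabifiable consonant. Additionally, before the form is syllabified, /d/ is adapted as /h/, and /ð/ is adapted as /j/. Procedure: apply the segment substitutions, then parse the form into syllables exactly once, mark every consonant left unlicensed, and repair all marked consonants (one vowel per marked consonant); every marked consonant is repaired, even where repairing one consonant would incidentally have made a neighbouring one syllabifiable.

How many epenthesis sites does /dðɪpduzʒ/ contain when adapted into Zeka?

4

After substitution the input is /hjɪphuzʒ/.
The unsyllabifiable consonants are /h/, /p/, /z/, /ʒ/; each receives one epenthetic vowel.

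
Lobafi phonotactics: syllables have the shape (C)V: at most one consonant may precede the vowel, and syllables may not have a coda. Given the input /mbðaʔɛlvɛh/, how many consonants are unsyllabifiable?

Under (C)V, the unsyllabifiable consonants are /m/, /b/, /l/, /h/ (no codas are permitted; onsets are limited to one consonant).

4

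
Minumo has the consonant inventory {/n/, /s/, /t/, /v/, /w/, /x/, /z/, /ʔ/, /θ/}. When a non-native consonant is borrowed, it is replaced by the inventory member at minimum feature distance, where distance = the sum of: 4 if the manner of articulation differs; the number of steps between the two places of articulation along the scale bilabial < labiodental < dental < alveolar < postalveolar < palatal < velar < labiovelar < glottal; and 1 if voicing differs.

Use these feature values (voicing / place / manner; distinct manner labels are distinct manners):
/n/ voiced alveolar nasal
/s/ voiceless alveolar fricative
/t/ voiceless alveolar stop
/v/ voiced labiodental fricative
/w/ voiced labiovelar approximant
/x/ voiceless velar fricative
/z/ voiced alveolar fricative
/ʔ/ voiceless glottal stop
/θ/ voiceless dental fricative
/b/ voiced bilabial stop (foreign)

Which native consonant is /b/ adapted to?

/t/ is closest: same manner (stop), place distance 3 (bilabial→alveolar), voicing differs (+1); total 4. Next closest is /v/ at distance 5.

t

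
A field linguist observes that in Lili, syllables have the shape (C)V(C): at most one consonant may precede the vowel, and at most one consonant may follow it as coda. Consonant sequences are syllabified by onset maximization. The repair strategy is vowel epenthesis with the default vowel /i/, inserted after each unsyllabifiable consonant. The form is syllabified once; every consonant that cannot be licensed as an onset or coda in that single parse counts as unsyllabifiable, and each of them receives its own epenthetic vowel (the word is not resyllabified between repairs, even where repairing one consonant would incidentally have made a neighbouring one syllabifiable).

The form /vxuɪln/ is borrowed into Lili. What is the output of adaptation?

vixuɪlni

The consonants /v/, /n/ cannot be parsed into a legal (C)V(C) syllable (at most one coda consonant is licensed; onsets are limited to one consonant).
Each unlicensed consonant becomes the onset of a new syllable: /v/ → /vi/, /n/ → /ni/.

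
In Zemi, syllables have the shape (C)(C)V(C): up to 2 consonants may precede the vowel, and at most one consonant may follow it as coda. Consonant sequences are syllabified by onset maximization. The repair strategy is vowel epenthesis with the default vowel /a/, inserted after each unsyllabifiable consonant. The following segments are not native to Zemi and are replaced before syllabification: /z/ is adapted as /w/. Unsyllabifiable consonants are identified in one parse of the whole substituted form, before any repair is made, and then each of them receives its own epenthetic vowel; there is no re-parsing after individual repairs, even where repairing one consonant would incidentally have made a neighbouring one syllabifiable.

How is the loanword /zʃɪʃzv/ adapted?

wʃɪʃwava

Substitution: /z/ → /w/, giving /wʃɪʃwv/.
Under (C)(C)V(C), the unsyllabifiable consonants are /w/, /v/ (at most one coda consonant is licensed; onsets may contain at most 2 consonants).
Epenthesis after each stranded consonant: /w/ → /wa/, /v/ → /va/.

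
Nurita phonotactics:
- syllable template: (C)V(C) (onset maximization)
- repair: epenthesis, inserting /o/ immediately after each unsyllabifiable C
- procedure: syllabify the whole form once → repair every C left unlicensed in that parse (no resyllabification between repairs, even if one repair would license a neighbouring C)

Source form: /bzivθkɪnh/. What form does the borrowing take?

bozivθokɪnho

The consonants /b/, /θ/, /h/ cannot be parsed into a legal (C)V(C) syllable (at most one coda consonant is licensed; onsets are limited to one consonant).
Each unlicensed consonant becomes the onset of a new syllable: /b/ → /bo/, /θ/ → /θo/, /h/ → /ho/.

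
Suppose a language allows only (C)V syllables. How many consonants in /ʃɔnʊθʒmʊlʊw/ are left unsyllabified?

3

Syllabifying with onset maximization leaves /θ/, /ʒ/, /w/ stranded (no codas are permitted; onsets are limited to one consonant).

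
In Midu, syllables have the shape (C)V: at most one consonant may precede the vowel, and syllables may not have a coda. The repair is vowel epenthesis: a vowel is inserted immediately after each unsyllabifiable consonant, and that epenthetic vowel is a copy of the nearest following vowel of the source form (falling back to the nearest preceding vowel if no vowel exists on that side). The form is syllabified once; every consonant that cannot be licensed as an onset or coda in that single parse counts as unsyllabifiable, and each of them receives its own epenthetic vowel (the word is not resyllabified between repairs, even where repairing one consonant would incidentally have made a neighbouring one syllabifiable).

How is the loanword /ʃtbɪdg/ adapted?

Under (C)V, the unsyllabifiable consonants are /ʃ/, /t/, /d/, /g/ (no codas are permitted; onsets are limited to one consonant).
Inserting the epenthetic vowel yields /ʃ/ → /ʃɪ/, /t/ → /tɪ/, /d/ → /dɪ/, /g/ → /gɪ/.

ʃɪtɪbɪdɪgɪ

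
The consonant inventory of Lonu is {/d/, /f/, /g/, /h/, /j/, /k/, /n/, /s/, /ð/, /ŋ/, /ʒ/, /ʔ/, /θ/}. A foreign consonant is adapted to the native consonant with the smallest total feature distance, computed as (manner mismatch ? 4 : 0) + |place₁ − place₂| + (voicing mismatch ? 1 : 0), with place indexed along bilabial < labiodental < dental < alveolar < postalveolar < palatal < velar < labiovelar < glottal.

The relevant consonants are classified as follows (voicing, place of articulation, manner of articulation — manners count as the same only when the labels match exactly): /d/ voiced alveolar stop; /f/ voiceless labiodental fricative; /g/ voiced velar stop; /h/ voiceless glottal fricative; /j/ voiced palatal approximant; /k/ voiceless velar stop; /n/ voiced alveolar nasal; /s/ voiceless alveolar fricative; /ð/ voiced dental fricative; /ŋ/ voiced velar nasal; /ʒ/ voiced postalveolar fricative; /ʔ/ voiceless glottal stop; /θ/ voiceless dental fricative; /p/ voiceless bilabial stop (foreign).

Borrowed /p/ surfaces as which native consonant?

/d/ is closest: same manner (stop), place distance 3 (bilabial→alveolar), voicing differs (+1); total 4. Next closest is /f/ at distance 5.

d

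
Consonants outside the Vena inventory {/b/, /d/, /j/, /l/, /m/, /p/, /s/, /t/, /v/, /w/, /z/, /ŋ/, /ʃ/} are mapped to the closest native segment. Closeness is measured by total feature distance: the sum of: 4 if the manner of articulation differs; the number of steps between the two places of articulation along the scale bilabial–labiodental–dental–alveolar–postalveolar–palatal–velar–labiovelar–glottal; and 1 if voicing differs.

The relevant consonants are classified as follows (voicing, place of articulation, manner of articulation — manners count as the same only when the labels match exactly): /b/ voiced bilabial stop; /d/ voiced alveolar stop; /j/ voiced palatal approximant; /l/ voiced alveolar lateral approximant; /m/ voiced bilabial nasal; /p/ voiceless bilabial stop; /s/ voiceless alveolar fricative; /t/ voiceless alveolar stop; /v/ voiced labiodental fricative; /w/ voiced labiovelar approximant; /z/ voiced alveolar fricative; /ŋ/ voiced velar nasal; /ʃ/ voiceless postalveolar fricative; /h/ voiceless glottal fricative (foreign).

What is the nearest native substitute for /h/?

/ʃ/ is closest: same manner (fricative), place distance 4 (glottal→postalveolar), same voicing; total 4. Next closest is /s/ at distance 5.

ʃ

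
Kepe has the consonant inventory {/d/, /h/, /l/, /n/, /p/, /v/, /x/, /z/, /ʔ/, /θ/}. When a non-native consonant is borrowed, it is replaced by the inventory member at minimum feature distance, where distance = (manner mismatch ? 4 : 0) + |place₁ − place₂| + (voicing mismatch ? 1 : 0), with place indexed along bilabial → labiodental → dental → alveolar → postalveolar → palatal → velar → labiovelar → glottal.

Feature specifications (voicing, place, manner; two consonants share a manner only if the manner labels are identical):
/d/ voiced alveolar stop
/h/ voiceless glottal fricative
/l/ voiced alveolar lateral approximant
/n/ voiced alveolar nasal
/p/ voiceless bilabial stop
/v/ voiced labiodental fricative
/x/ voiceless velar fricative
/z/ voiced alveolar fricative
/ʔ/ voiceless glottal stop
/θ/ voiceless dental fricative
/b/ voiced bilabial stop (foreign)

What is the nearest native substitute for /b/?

/p/ is closest: same manner (stop), place distance 0 (bilabial→bilabial), voicing differs (+1); total 1. Next closest is /d/ at distance 3.

p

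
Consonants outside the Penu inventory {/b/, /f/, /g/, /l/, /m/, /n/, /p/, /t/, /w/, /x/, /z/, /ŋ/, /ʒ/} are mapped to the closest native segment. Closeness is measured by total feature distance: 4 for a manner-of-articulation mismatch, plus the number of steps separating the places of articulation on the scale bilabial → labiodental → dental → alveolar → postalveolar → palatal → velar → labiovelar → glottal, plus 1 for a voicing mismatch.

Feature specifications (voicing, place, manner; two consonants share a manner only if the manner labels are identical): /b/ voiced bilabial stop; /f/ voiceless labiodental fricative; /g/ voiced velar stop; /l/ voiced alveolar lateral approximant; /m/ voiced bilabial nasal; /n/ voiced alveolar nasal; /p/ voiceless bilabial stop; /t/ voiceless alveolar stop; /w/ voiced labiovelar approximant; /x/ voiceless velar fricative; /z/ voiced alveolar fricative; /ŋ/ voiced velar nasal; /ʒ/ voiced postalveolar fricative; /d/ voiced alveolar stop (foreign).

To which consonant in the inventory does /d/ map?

/t/ is closest: same manner (stop), place distance 0 (alveolar→alveolar), voicing differs (+1); total 1. Next closest is /b/ at distance 3.

t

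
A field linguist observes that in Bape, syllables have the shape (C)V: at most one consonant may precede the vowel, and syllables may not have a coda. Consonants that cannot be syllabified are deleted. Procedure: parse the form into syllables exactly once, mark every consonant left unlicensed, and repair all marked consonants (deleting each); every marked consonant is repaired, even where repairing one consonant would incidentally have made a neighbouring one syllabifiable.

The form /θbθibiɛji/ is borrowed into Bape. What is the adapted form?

θibiɛji

Syllabifying with onset maximization leaves /θ/, /b/ stranded (no codas are permitted; onsets are limited to one consonant).
Each unlicensed consonant is deleted: /θ/, /b/.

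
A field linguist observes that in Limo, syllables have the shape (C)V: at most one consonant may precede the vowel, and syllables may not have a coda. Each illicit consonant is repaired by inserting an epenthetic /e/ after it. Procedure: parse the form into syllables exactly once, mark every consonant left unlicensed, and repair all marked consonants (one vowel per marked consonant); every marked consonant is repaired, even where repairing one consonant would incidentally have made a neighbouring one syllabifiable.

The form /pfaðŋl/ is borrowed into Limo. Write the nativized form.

pefaðeŋele

Under (C)V, the unsyllabifiable consonants are /p/, /ð/, /ŋ/, /l/ (no codas are permitted; onsets are limited to one consonant).
Inserting the epenthetic vowel yields /p/ → /pe/, /ð/ → /ðe/, /ŋ/ → /ŋe/, /l/ → /le/.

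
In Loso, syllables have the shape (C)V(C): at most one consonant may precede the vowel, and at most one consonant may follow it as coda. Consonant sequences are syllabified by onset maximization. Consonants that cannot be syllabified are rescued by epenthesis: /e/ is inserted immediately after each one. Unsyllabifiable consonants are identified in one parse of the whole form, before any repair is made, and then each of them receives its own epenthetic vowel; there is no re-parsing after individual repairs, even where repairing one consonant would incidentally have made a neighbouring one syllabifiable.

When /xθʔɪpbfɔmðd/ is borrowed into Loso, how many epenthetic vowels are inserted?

5

The unsyllabifiable consonants are /x/, /θ/, /b/, /ð/, /d/; each receives one epenthetic vowel.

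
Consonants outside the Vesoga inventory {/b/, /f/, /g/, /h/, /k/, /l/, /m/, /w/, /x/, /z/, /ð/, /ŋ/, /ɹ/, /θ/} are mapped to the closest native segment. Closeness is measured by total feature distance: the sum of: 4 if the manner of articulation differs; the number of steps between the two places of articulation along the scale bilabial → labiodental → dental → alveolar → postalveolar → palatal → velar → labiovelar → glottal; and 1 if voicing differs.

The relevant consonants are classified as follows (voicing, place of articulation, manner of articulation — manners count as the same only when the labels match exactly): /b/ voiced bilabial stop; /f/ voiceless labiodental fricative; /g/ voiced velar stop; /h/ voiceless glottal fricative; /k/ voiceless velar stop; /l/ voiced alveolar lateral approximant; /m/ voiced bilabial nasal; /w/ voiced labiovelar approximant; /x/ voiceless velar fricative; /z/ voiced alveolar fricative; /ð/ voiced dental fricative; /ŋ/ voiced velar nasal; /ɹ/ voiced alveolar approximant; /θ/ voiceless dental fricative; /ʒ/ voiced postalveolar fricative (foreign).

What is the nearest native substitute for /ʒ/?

/z/ is closest: same manner (fricative), place distance 1 (postalveolar→alveolar), same voicing; total 1. Next closest is /ð/ at distance 2.

z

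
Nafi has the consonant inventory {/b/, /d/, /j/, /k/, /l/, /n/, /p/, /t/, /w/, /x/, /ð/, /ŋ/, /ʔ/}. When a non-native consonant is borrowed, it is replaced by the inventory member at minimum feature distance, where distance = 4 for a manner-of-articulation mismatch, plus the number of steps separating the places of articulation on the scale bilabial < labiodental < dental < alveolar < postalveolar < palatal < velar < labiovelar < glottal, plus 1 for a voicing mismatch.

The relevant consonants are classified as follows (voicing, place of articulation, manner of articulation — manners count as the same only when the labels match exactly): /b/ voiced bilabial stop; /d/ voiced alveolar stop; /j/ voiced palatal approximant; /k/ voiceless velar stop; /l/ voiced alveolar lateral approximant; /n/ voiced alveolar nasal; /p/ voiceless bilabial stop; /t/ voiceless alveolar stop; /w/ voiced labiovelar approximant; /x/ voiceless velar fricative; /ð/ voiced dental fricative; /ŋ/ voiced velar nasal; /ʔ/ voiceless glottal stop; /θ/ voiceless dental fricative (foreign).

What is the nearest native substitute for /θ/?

/ð/ is closest: same manner (fricative), place distance 0 (dental→dental), voicing differs (+1); total 1. Next closest is /x/ at distance 4.

ð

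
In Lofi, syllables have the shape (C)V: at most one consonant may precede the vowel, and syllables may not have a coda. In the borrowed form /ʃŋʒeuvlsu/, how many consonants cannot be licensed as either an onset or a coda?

4

Under (C)V, the unsyllabifiable consonants are /ʃ/, /ŋ/, /v/, /l/ (no codas are permitted; onsets are limited to one consonant).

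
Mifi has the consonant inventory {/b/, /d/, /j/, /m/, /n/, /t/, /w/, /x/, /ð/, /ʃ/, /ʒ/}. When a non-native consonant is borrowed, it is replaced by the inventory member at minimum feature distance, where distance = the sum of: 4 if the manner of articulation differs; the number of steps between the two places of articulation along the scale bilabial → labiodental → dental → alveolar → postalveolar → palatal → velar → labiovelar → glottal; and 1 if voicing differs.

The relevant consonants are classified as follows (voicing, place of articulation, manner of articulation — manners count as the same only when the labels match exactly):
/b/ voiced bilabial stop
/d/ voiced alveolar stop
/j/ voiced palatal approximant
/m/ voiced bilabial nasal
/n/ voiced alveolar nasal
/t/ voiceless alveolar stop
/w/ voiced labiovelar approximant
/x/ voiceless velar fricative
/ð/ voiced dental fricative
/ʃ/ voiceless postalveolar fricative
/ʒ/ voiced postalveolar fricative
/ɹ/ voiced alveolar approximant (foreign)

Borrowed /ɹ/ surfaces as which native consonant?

/j/ is closest: same manner (approximant), place distance 2 (alveolar→palatal), same voicing; total 2. Next closest is /d/ at distance 4.

j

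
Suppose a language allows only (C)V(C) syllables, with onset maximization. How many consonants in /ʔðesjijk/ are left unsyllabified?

2

Under (C)V(C), the unsyllabifiable consonants are /ʔ/, /k/ (at most one coda consonant is licensed; onsets are limited to one consonant).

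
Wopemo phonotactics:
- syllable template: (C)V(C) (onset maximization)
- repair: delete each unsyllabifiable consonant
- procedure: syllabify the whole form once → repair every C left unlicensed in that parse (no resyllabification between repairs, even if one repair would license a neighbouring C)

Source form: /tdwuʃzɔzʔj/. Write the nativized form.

wuʃzɔz

Syllabifying with onset maximization leaves /t/, /d/, /ʔ/, /j/ stranded (at most one coda consonant is licensed; onsets are limited to one consonant).
Deleting the stranded consonants removes /t/, /d/, /ʔ/, /j/.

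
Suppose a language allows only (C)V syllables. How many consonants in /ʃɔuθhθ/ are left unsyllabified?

The consonants /θ/, /h/, /θ/ cannot be parsed into a legal (C)V syllable (no codas are permitted; onsets are limited to one consonant).

3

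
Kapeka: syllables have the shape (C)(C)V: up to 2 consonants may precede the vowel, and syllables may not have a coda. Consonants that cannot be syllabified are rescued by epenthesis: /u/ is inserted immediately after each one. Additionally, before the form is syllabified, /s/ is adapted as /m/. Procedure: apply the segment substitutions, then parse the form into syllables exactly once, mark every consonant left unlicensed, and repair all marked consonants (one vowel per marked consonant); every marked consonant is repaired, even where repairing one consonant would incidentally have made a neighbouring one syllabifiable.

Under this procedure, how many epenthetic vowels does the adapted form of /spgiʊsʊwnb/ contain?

After substitution the input is /mpgiʊmʊwnb/.
The unsyllabifiable consonants are /m/, /w/, /n/, /b/; each receives one epenthetic vowel.

4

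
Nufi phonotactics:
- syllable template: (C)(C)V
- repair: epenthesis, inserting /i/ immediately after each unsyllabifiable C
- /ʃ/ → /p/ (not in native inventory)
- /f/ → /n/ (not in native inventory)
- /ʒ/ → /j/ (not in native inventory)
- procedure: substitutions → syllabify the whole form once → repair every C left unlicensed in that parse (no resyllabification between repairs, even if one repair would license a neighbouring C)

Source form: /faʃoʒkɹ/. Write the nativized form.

napojikiɹi

Substitution: /f/ → /n/, /ʃ/ → /p/, /ʒ/ → /j/, giving /napojkɹ/.
The consonants /j/, /k/, /ɹ/ cannot be parsed into a legal (C)(C)V syllable (no codas are permitted; onsets may contain at most 2 consonants).
Epenthesis after each stranded consonant: /j/ → /ji/, /k/ → /ki/, /ɹ/ → /ɹi/.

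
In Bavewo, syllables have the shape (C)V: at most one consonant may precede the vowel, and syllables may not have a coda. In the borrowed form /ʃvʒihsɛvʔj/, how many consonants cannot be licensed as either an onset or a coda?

The consonants /ʃ/, /v/, /h/, /v/, /ʔ/, /j/ cannot be parsed into a legal (C)V syllable (no codas are permitted; onsets are limited to one consonant).

6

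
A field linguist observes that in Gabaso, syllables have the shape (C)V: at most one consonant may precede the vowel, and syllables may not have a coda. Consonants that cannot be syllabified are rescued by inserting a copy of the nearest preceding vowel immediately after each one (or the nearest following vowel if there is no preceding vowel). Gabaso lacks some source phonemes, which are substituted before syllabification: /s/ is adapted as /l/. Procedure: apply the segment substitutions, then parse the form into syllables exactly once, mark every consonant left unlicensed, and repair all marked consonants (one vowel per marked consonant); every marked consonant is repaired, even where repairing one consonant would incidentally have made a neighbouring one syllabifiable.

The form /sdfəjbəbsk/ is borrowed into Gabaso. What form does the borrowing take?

lədəfəjəbəbələkə

Substitution: /s/ → /l/, giving /ldfəjbəblk/.
The consonants /l/, /d/, /j/, /b/, /l/, /k/ cannot be parsed into a legal (C)V syllable (no codas are permitted; onsets are limited to one consonant).
Epenthesis after each stranded consonant: /l/ → /lə/, /d/ → /də/, /j/ → /jə/, /b/ → /bə/, /l/ → /lə/, /k/ → /kə/.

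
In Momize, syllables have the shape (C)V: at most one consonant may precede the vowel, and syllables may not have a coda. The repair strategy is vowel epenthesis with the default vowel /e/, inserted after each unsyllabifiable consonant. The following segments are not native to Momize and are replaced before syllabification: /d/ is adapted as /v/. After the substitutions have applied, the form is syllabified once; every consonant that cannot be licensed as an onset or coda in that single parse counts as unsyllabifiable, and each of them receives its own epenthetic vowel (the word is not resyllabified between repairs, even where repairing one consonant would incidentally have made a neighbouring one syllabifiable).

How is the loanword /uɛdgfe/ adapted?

Substitution: /d/ → /v/, giving /uɛvgfe/.
The consonants /v/, /g/ cannot be parsed into a legal (C)V syllable (no codas are permitted; onsets are limited to one consonant).
Epenthesis after each stranded consonant: /v/ → /ve/, /g/ → /ge/.

uɛvegefe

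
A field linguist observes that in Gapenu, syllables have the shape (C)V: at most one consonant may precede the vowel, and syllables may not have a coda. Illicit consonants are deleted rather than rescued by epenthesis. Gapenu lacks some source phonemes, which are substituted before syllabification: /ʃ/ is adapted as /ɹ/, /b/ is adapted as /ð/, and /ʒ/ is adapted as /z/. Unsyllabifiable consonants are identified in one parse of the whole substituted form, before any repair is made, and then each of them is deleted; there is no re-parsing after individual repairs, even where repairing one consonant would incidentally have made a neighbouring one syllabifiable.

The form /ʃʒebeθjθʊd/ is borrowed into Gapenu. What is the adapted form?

Substitution: /ʃ/ → /ɹ/, /ʒ/ → /z/, /b/ → /ð/, giving /ɹzeðeθjθʊd/.
Under (C)V, the unsyllabifiable consonants are /ɹ/, /θ/, /j/, /d/ (no codas are permitted; onsets are limited to one consonant).
Each unlicensed consonant is deleted: /ɹ/, /θ/, /j/, /d/.

zeðeθʊ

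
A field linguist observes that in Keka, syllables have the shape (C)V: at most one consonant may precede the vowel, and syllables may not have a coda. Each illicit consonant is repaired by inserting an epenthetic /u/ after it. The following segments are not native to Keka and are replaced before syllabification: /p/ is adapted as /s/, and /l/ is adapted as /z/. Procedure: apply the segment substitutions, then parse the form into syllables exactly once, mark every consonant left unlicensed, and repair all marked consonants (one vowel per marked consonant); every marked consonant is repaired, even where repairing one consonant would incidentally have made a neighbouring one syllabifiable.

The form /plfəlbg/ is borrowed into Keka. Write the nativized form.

suzufəzubugu

Substitution: /p/ → /s/, /l/ → /z/, giving /szfəzbg/.
Under (C)V, the unsyllabifiable consonants are /s/, /z/, /z/, /b/, /g/ (no codas are permitted; onsets are limited to one consonant).
Each unlicensed consonant becomes the onset of a new syllable: /s/ → /su/, /z/ → /zu/, /z/ → /zu/, /b/ → /bu/, /g/ → /gu/.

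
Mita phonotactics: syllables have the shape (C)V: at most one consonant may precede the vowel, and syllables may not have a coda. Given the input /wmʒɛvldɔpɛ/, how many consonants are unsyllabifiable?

Under (C)V, the unsyllabifiable consonants are /w/, /m/, /v/, /l/ (no codas are permitted; onsets are limited to one consonant).

4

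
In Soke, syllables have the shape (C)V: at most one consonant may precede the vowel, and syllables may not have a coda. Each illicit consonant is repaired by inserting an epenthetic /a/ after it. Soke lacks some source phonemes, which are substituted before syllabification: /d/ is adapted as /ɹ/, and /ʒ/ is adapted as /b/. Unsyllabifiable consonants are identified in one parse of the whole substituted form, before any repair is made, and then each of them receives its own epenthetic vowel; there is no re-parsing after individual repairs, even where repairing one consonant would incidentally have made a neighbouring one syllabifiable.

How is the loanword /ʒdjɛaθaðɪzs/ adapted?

baɹajɛaθaðɪzasa

Substitution: /ʒ/ → /b/, /d/ → /ɹ/, giving /bɹjɛaθaðɪzs/.
The consonants /b/, /ɹ/, /z/, /s/ cannot be parsed into a legal (C)V syllable (no codas are permitted; onsets are limited to one consonant).
Each unlicensed consonant becomes the onset of a new syllable: /b/ → /ba/, /ɹ/ → /ɹa/, /z/ → /za/, /s/ → /sa/.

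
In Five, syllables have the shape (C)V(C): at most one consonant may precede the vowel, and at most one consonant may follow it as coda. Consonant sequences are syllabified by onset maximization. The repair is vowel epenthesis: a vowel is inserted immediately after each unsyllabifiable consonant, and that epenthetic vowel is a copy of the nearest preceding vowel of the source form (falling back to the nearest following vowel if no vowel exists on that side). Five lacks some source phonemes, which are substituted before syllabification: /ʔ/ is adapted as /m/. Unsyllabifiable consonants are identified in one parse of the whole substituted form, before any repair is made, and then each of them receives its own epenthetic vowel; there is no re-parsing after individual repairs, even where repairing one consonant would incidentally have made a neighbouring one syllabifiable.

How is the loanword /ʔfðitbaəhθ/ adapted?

Substitution: /ʔ/ → /m/, giving /mfðitbaəhθ/.
Syllabifying with onset maximization leaves /m/, /f/, /θ/ stranded (at most one coda consonant is licensed; onsets are limited to one consonant).
Epenthesis after each stranded consonant: /m/ → /mi/, /f/ → /fi/, /θ/ → /θə/.

mifiðitbaəhθə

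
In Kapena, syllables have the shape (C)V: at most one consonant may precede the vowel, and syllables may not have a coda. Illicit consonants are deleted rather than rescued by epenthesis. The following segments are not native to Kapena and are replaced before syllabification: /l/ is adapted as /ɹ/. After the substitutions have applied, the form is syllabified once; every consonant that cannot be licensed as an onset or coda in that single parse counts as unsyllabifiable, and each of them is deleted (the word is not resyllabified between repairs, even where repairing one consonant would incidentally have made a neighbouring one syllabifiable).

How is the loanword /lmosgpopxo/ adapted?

mopoxo

Substitution: /l/ → /ɹ/, giving /ɹmosgpopxo/.
Syllabifying with onset maximization leaves /ɹ/, /s/, /g/, /p/ stranded (no codas are permitted; onsets are limited to one consonant).
Deletion applies to /ɹ/, /s/, /g/, /p/.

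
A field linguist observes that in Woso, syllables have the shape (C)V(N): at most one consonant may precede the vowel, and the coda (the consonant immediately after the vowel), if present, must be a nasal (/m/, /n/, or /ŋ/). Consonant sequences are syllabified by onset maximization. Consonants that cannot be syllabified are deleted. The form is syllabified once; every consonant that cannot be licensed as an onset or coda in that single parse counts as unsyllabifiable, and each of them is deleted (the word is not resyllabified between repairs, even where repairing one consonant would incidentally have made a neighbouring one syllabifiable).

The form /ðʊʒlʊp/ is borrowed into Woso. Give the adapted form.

ðʊlʊ

Syllabifying with onset maximization leaves /ʒ/, /p/ stranded (only a nasal (/m/, /n/, or /ŋ/) is licensed in coda position; onsets are limited to one consonant).
Deleting the stranded consonants removes /ʒ/, /p/.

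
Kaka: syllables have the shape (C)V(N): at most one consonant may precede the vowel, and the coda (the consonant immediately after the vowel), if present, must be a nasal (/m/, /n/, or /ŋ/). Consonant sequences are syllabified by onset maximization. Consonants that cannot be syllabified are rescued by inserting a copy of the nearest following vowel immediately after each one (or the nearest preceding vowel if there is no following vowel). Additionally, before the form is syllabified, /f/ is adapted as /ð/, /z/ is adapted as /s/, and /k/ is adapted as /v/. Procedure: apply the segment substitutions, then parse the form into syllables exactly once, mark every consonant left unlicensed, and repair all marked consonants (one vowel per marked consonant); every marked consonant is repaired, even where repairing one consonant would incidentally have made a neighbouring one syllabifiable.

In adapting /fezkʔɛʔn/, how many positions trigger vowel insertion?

4

After substitution the input is /ðesvʔɛʔn/.
The unsyllabifiable consonants are /s/, /v/, /ʔ/, /n/; each receives one epenthetic vowel.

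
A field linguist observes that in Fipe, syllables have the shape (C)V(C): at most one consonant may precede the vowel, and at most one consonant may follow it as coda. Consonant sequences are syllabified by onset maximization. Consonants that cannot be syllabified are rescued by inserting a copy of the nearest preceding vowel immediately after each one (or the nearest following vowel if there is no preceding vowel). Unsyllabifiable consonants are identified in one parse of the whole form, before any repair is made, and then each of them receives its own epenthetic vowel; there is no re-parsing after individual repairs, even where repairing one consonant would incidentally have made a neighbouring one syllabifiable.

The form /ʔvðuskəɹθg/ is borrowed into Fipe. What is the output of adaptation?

Syllabifying with onset maximization leaves /ʔ/, /v/, /θ/, /g/ stranded (at most one coda consonant is licensed; onsets are limited to one consonant).
Inserting the epenthetic vowel yields /ʔ/ → /ʔu/, /v/ → /vu/, /θ/ → /θə/, /g/ → /gə/.

ʔuvuðuskəɹθəgə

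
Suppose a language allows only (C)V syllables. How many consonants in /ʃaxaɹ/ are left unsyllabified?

The consonants /ɹ/ cannot be parsed into a legal (C)V syllable (no codas are permitted; onsets are limited to one consonant).

1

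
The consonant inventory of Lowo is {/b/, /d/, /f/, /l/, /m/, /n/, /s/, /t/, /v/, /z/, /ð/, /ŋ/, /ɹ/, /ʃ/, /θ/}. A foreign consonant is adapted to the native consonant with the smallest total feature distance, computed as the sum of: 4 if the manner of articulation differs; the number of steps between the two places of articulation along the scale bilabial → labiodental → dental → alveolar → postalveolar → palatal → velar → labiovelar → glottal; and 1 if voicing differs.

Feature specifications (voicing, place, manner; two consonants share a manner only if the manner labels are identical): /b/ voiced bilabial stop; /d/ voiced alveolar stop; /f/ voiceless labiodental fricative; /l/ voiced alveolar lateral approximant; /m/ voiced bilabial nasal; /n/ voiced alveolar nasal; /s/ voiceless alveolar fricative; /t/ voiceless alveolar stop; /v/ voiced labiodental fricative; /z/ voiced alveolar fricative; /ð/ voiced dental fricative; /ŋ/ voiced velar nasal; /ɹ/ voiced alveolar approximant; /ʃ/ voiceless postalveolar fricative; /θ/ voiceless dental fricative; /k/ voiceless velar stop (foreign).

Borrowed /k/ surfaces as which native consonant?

/t/ is closest: same manner (stop), place distance 3 (velar→alveolar), same voicing; total 3. Next closest is /d/ at distance 4.

t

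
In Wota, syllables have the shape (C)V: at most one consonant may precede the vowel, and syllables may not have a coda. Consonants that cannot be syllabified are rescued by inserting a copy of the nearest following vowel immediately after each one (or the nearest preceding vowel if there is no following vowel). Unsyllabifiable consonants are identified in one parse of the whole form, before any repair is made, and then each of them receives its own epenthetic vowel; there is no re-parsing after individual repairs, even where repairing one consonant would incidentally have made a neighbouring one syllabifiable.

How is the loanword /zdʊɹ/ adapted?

The consonants /z/, /ɹ/ cannot be parsed into a legal (C)V syllable (no codas are permitted; onsets are limited to one consonant).
Inserting the epenthetic vowel yields /z/ → /zʊ/, /ɹ/ → /ɹʊ/.

zʊdʊɹʊ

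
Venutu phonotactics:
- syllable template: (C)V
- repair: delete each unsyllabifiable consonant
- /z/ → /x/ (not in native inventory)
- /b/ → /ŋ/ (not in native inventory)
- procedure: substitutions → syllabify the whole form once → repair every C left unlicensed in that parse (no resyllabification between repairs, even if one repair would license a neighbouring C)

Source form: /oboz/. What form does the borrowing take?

oŋo

Substitution: /b/ → /ŋ/, /z/ → /x/, giving /oŋox/.
Under (C)V, the unsyllabifiable consonants are /x/ (no codas are permitted; onsets are limited to one consonant).
Each unlicensed consonant is deleted: /x/.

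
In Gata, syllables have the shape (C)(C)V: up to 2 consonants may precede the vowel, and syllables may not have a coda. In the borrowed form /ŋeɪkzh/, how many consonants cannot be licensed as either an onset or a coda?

3

Syllabifying with onset maximization leaves /k/, /z/, /h/ stranded (no codas are permitted; onsets may contain at most 2 consonants).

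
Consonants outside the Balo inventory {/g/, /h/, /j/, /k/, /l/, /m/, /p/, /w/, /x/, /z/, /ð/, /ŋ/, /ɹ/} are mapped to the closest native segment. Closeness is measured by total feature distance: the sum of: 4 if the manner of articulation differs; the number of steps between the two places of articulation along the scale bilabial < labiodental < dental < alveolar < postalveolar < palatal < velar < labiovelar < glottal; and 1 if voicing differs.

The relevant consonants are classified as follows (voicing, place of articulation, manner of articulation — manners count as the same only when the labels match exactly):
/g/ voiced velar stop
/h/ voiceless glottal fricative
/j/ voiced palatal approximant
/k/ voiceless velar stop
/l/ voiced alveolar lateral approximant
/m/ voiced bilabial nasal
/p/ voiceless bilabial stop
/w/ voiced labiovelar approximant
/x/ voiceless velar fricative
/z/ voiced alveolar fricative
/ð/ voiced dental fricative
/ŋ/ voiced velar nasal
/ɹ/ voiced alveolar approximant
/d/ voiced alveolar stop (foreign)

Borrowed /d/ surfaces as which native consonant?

g

/g/ is closest: same manner (stop), place distance 3 (alveolar→velar), same voicing; total 3. Next closest is /k/ at distance 4.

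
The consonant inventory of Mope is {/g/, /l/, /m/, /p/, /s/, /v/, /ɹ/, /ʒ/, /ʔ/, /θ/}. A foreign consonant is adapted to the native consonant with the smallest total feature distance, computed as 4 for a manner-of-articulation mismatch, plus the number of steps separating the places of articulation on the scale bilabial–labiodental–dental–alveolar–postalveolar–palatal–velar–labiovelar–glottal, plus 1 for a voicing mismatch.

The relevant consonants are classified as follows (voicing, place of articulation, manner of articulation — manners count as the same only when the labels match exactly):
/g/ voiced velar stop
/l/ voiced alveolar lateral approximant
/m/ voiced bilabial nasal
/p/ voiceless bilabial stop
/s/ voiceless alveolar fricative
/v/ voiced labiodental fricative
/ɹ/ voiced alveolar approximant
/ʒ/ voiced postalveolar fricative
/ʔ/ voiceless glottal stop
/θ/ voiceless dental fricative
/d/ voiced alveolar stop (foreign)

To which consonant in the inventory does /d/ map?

g

/g/ is closest: same manner (stop), place distance 3 (alveolar→velar), same voicing; total 3. Next closest is /l/ at distance 4.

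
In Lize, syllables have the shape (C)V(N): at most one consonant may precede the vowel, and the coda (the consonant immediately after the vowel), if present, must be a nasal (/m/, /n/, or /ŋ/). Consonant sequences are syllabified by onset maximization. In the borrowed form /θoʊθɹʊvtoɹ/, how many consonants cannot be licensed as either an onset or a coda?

Syllabifying with onset maximization leaves /θ/, /v/, /ɹ/ stranded (only a nasal (/m/, /n/, or /ŋ/) is licensed in coda position; onsets are limited to one consonant).

3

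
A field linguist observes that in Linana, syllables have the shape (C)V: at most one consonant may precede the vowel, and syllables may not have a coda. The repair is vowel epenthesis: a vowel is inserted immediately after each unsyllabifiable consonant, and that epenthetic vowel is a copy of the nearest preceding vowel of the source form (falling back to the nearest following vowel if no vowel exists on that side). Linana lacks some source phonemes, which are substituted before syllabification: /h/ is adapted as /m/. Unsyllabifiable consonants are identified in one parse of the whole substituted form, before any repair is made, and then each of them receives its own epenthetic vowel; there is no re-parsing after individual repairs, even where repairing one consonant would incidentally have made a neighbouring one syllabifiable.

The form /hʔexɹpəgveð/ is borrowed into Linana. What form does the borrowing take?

Substitution: /h/ → /m/, giving /mʔexɹpəgveð/.
Syllabifying with onset maximization leaves /m/, /x/, /ɹ/, /g/, /ð/ stranded (no codas are permitted; onsets are limited to one consonant).
Each unlicensed consonant becomes the onset of a new syllable: /m/ → /me/, /x/ → /xe/, /ɹ/ → /ɹe/, /g/ → /gə/, /ð/ → /ðe/.

meʔexeɹepəgəveðe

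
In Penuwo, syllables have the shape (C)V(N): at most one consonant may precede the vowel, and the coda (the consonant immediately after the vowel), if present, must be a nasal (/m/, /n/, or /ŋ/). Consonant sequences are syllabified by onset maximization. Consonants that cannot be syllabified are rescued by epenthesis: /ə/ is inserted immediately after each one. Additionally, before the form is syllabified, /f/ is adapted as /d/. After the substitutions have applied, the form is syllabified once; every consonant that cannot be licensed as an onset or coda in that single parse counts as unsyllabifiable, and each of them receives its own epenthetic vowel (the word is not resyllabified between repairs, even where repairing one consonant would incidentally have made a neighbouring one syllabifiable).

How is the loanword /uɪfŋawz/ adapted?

uɪdəŋawəzə

Substitution: /f/ → /d/, giving /uɪdŋawz/.
The consonants /d/, /w/, /z/ cannot be parsed into a legal (C)V(N) syllable (only a nasal (/m/, /n/, or /ŋ/) is licensed in coda position; onsets are limited to one consonant).
Inserting the epenthetic vowel yields /d/ → /də/, /w/ → /wə/, /z/ → /zə/.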